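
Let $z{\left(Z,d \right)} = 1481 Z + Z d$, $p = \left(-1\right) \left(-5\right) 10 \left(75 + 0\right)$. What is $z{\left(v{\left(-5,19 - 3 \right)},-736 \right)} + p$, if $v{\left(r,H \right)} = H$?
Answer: $15670$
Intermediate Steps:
$p = 3750$ ($p = 5 \cdot 10 \cdot 75 = 50 \cdot 75 = 3750$)
$z{\left(v{\left(-5,19 - 3 \right)},-736 \right)} + p = \left(19 - 3\right) \left(1481 - 736\right) + 3750 = \left(19 - 3\right) 745 + 3750 = 16 \cdot 745 + 3750 = 11920 + 3750 = 15670$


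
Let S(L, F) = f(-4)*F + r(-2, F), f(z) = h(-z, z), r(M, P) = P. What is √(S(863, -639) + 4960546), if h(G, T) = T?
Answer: √4962463 ≈ 2227.7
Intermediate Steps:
f(z) = z
S(L, F) = -3*F (S(L, F) = -4*F + F = -3*F)
√(S(863, -639) + 4960546) = √(-3*(-639) + 4960546) = √(1917 + 4960546) = √4962463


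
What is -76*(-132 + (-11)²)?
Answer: 836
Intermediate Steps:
-76*(-132 + (-11)²) = -76*(-132 + 121) = -76*(-11) = 836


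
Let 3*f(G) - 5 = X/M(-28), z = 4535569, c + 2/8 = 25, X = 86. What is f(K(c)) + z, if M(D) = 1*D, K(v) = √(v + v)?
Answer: 63497975/14 ≈ 4.5356e+6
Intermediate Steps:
c = 99/4 (c = -¼ + 25 = 99/4 ≈ 24.750)
K(v) = √2*√v (K(v) = √(2*v) = √2*√v)
M(D) = D
f(G) = 9/14 (f(G) = 5/3 + (86/(-28))/3 = 5/3 + (86*(-1/28))/3 = 5/3 + (⅓)*(-43/14) = 5/3 - 43/42 = 9/14)
f(K(c)) + z = 9/14 + 4535569 = 63497975/14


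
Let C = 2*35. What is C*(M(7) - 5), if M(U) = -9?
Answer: -980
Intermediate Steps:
C = 70
C*(M(7) - 5) = 70*(-9 - 5) = 70*(-14) = -980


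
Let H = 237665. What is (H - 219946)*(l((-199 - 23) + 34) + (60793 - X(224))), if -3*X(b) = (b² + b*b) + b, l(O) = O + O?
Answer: 4993692613/3 ≈ 1.6646e+9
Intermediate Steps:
l(O) = 2*O
X(b) = -2*b²/3 - b/3 (X(b) = -((b² + b*b) + b)/3 = -((b² + b²) + b)/3 = -(2*b² + b)/3 = -(b + 2*b²)/3 = -2*b²/3 - b/3)
(H - 219946)*(l((-199 - 23) + 34) + (60793 - X(224))) = (237665 - 219946)*(2*((-199 - 23) + 34) + (60793 - (-1)*224*(1 + 2*224)/3)) = 17719*(2*(-222 + 34) + (60793 - (-1)*224*(1 + 448)/3)) = 17719*(2*(-188) + (60793 - (-1)*224*449/3)) = 17719*(-376 + (60793 - 1*(-100576/3))) = 17719*(-376 + (60793 + 100576/3)) = 17719*(-376 + 282955/3) = 17719*(281827/3) = 4993692613/3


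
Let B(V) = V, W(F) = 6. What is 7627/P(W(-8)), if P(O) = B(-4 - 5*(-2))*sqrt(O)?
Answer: 7627*sqrt(6)/36 ≈ 518.95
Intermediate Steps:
P(O) = 6*sqrt(O) (P(O) = (-4 - 5*(-2))*sqrt(O) = (-4 + 10)*sqrt(O) = 6*sqrt(O))
7627/P(W(-8)) = 7627/((6*sqrt(6))) = 7627*(sqrt(6)/36) = 7627*sqrt(6)/36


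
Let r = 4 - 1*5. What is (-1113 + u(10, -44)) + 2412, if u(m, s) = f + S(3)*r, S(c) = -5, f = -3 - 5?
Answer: 1296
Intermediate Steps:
f = -8
r = -1 (r = 4 - 5 = -1)
u(m, s) = -3 (u(m, s) = -8 - 5*(-1) = -8 + 5 = -3)
(-1113 + u(10, -44)) + 2412 = (-1113 - 3) + 2412 = -1116 + 2412 = 1296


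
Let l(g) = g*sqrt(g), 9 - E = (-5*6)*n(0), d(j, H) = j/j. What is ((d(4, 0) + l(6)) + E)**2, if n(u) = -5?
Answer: 19816 - 1680*sqrt(6) ≈ 15701.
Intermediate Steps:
d(j, H) = 1
E = -141 (E = 9 - (-5*6)*(-5) = 9 - (-30)*(-5) = 9 - 1*150 = 9 - 150 = -141)
l(g) = g**(3/2)
((d(4, 0) + l(6)) + E)**2 = ((1 + 6**(3/2)) - 141)**2 = ((1 + 6*sqrt(6)) - 141)**2 = (-140 + 6*sqrt(6))**2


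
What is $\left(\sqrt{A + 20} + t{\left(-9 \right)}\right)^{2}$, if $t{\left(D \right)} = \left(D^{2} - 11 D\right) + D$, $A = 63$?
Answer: $\left(171 + \sqrt{83}\right)^{2} \approx 32440.0$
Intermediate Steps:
$t{\left(D \right)} = D^{2} - 10 D$
$\left(\sqrt{A + 20} + t{\left(-9 \right)}\right)^{2} = \left(\sqrt{63 + 20} - 9 \left(-10 - 9\right)\right)^{2} = \left(\sqrt{83} - -171\right)^{2} = \left(\sqrt{83} + 171\right)^{2} = \left(171 + \sqrt{83}\right)^{2}$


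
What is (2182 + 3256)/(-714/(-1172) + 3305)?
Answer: 3186668/1937087 ≈ 1.6451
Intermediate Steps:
(2182 + 3256)/(-714/(-1172) + 3305) = 5438/(-714*(-1/1172) + 3305) = 5438/(357/586 + 3305) = 5438/(1937087/586) = 5438*(586/1937087) = 3186668/1937087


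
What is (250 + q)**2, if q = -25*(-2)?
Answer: 90000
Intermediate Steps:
q = 50
(250 + q)**2 = (250 + 50)**2 = 300**2 = 90000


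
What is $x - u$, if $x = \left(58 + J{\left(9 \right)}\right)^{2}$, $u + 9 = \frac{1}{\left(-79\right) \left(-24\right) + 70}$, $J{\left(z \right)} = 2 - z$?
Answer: $\frac{5131259}{1966} \approx 2610.0$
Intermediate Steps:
$u = - \frac{17693}{1966}$ ($u = -9 + \frac{1}{\left(-79\right) \left(-24\right) + 70} = -9 + \frac{1}{1896 + 70} = -9 + \frac{1}{1966} = - \frac{17693}{1966} \approx -8.9995$)
$x = 2601$ ($x = \left(58 + \left(2 - 9\right)\right)^{2} = \left(58 - 7\right)^{2} = 51^{2} = 2601$)
$x - u = 2601 - - \frac{17693}{1966} = 2601 + \frac{17693}{1966} = \frac{5131259}{1966}$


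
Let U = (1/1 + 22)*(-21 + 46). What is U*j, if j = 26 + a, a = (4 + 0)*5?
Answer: 26450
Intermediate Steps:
a = 20 (a = 4*5 = 20)
j = 46 (j = 26 + 20 = 46)
U = 575 (U = (1 + 22)*25 = 23*25 = 575)
U*j = 575*46 = 26450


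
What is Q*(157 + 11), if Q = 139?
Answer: 23352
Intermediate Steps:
Q*(157 + 11) = 139*(157 + 11) = 139*168 = 23352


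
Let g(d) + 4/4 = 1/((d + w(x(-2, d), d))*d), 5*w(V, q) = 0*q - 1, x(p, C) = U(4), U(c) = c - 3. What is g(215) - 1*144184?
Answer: -6658751669/46182 ≈ -1.4419e+5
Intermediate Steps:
U(c) = -3 + c
x(p, C) = 1 (x(p, C) = -3 + 4 = 1)
w(V, q) = -1/5 (w(V, q) = (0*q - 1)/5 = (0 - 1)/5 = (1/5)*(-1) = -1/5)
g(d) = -1 + 1/(d*(-1/5 + d)) (g(d) = -1 + 1/((d - 1/5)*d) = -1 + 1/((-1/5 + d)*d) = -1 + 1/(d*(-1/5 + d)))
g(215) - 1*144184 = (5 + 215 - 5*215**2)/(215*(-1 + 5*215)) - 1*144184 = (5 + 215 - 5*46225)/(215*(-1 + 1075)) - 144184 = (1/215)*(5 + 215 - 231125)/1074 - 144184 = (1/215)*(1/1074)*(-230905) - 144184 = -46181/46182 - 144184 = -6658751669/46182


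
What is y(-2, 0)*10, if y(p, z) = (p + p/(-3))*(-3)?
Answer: 40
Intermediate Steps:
y(p, z) = -2*p (y(p, z) = (p + p*(-⅓))*(-3) = (p - p/3)*(-3) = (2*p/3)*(-3) = -2*p)
y(-2, 0)*10 = -2*(-2)*10 = 4*10 = 40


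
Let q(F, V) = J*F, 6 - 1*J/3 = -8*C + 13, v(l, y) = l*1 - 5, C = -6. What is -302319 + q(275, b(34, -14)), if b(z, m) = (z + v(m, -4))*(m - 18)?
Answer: -347694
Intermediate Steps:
v(l, y) = -5 + l (v(l, y) = l - 5 = -5 + l)
J = -165 (J = 18 - 3*(-8*(-6) + 13) = 18 - 3*(48 + 13) = 18 - 3*61 = 18 - 183 = -165)
b(z, m) = (-18 + m)*(-5 + m + z) (b(z, m) = (z + (-5 + m))*(m - 18) = (-5 + m + z)*(-18 + m) = (-18 + m)*(-5 + m + z))
q(F, V) = -165*F
-302319 + q(275, b(34, -14)) = -302319 - 165*275 = -302319 - 45375 = -347694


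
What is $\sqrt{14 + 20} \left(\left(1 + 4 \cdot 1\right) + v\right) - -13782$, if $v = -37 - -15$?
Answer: $13782 - 17 \sqrt{34} \approx 13683.0$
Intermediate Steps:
$v = -22$ ($v = -37 + 15 = -22$)
$\sqrt{14 + 20} \left(\left(1 + 4 \cdot 1\right) + v\right) - -13782 = \sqrt{14 + 20} \left(\left(1 + 4 \cdot 1\right) - 22\right) - -13782 = \sqrt{34} \left(\left(1 + 4\right) - 22\right) + 13782 = \sqrt{34} \left(5 - 22\right) + 13782 = \sqrt{34} \left(-17\right) + 13782 = - 17 \sqrt{34} + 13782 = 13782 - 17 \sqrt{34}$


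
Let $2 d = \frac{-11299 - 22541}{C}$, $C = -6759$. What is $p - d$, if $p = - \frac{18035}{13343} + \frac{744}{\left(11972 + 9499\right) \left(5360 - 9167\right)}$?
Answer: $- \frac{1052518626615439}{273028081272507} \approx -3.855$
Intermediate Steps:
$d = \frac{1880}{751}$ ($d = \frac{\left(-11299 - 22541\right) \frac{1}{-6759}}{2} = \frac{\left(-11299 - 22541\right) \left(- \frac{1}{6759}\right)}{2} = \frac{\left(-33840\right) \left(- \frac{1}{6759}\right)}{2} = \frac{1}{2} \cdot \frac{3760}{751} = \frac{1880}{751} \approx 2.5033$)
$p = - \frac{491397525529}{363552704757}$ ($p = \left(-18035\right) \frac{1}{13343} + \frac{744}{21471 \left(-3807\right)} = - \frac{18035}{13343} + \frac{744}{-81740097} = - \frac{18035}{13343} + 744 \left(- \frac{1}{81740097}\right) = - \frac{18035}{13343} - \frac{248}{27246699} = - \frac{491397525529}{363552704757} \approx -1.3517$)
$p - d = - \frac{491397525529}{363552704757} - \frac{1880}{751} = - \frac{1052518626615439}{273028081272507}$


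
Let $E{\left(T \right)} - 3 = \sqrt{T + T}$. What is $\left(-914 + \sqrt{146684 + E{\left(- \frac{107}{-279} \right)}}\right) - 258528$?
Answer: $-259442 + \frac{\sqrt{1268695863 + 93 \sqrt{6634}}}{93} \approx -2.5906 \cdot 10^{5}$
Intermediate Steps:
$E{\left(T \right)} = 3 + \sqrt{2} \sqrt{T}$ ($E{\left(T \right)} = 3 + \sqrt{T + T} = 3 + \sqrt{2 T} = 3 + \sqrt{2} \sqrt{T}$)
$\left(-914 + \sqrt{146684 + E{\left(- \frac{107}{-279} \right)}}\right) - 258528 = \left(-914 + \sqrt{146684 + \left(3 + \sqrt{2} \sqrt{- \frac{107}{-279}}\right)}\right) - 258528 = \left(-914 + \sqrt{146684 + \left(3 + \sqrt{2} \sqrt{\left(-107\right) \left(- \frac{1}{279}\right)}\right)}\right) - 258528 = \left(-914 + \sqrt{146684 + \left(3 + \sqrt{2} \sqrt{\frac{107}{279}}\right)}\right) - 258528 = \left(-914 + \sqrt{146684 + \left(3 + \sqrt{2} \frac{\sqrt{3317}}{93}\right)}\right) - 258528 = \left(-914 + \sqrt{146684 + \left(3 + \frac{\sqrt{6634}}{93}\right)}\right) - 258528 = \left(-914 + \sqrt{146687 + \frac{\sqrt{6634}}{93}}\right) - 258528 = -259442 + \sqrt{146687 + \frac{\sqrt{6634}}{93}}$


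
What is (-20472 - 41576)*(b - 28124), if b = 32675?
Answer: -282380448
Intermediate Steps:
(-20472 - 41576)*(b - 28124) = (-20472 - 41576)*(32675 - 28124) = -62048*4551 = -282380448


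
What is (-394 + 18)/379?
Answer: -376/379 ≈ -0.99208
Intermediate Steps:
(-394 + 18)/379 = -376*1/379 = -376/379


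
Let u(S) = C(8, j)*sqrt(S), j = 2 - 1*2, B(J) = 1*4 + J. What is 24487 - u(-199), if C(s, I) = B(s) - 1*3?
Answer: 24487 - 9*I*sqrt(199) ≈ 24487.0 - 126.96*I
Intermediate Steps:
B(J) = 4 + J
j = 0 (j = 2 - 2 = 0)
C(s, I) = 1 + s (C(s, I) = (4 + s) - 1*3 = (4 + s) - 3 = 1 + s)
u(S) = 9*sqrt(S) (u(S) = (1 + 8)*sqrt(S) = 9*sqrt(S))
24487 - u(-199) = 24487 - 9*sqrt(-199) = 24487 - 9*I*sqrt(199)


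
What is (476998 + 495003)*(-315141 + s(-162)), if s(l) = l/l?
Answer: -306316395140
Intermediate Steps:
s(l) = 1
(476998 + 495003)*(-315141 + s(-162)) = (476998 + 495003)*(-315141 + 1) = 972001*(-315140) = -306316395140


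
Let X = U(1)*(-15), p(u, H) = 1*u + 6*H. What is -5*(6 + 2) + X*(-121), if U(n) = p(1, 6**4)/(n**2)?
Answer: 14115215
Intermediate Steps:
p(u, H) = u + 6*H
U(n) = 7777/n**2 (U(n) = (1 + 6*6**4)/(n**2) = (1 + 6*1296)/n**2 = (1 + 7776)/n**2 = 7777/n**2)
X = -116655 (X = (7777/1**2)*(-15) = (7777*1)*(-15) = 7777*(-15) = -116655)
-5*(6 + 2) + X*(-121) = -5*(6 + 2) - 116655*(-121) = -5*8 + 14115255 = -40 + 14115255 = 14115215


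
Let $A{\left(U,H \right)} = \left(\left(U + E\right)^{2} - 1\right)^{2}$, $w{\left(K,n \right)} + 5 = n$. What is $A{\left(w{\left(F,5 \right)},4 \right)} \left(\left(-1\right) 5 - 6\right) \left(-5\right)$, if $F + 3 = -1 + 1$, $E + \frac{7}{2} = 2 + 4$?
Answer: $\frac{24255}{16} \approx 1515.9$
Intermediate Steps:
$E = \frac{5}{2}$ ($E = - \frac{7}{2} + \left(2 + 4\right) = - \frac{7}{2} + 6 = \frac{5}{2} \approx 2.5$)
$F = -3$ ($F = -3 + \left(-1 + 1\right) = -3 + 0 = -3$)
$w{\left(K,n \right)} = -5 + n$
$A{\left(U,H \right)} = \left(-1 + \left(\frac{5}{2} + U\right)^{2}\right)^{2}$ ($A{\left(U,H \right)} = \left(\left(U + \frac{5}{2}\right)^{2} - 1\right)^{2} = \left(\left(\frac{5}{2} + U\right)^{2} - 1\right)^{2} = \left(-1 + \left(\frac{5}{2} + U\right)^{2}\right)^{2}$)
$A{\left(w{\left(F,5 \right)},4 \right)} \left(\left(-1\right) 5 - 6\right) \left(-5\right) = \frac{\left(-4 + \left(5 + 2 \left(-5 + 5\right)\right)^{2}\right)^{2}}{16} \left(\left(-1\right) 5 - 6\right) \left(-5\right) = \frac{\left(-4 + \left(5 + 2 \cdot 0\right)^{2}\right)^{2}}{16} \left(-5 - 6\right) \left(-5\right) = \frac{\left(-4 + \left(5 + 0\right)^{2}\right)^{2}}{16} \left(-11\right) \left(-5\right) = \frac{\left(-4 + 5^{2}\right)^{2}}{16} \left(-11\right) \left(-5\right) = \frac{\left(-4 + 25\right)^{2}}{16} \left(-11\right) \left(-5\right) = \frac{21^{2}}{16} \left(-11\right) \left(-5\right) = \frac{1}{16} \cdot 441 \left(-11\right) \left(-5\right) = \frac{441}{16} \left(-11\right) \left(-5\right) = \left(- \frac{4851}{16}\right) \left(-5\right) = \frac{24255}{16}$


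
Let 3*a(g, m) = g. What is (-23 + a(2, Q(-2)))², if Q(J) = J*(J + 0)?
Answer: 4489/9 ≈ 498.78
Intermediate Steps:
Q(J) = J² (Q(J) = J*J = J²)
a(g, m) = g/3
(-23 + a(2, Q(-2)))² = (-23 + (⅓)*2)² = (-23 + ⅔)² = (-67/3)² = 4489/9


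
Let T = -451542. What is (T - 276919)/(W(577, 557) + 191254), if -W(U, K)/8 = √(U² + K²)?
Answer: -69660540047/18268464562 - 1456922*√643178/9134232281 ≈ -3.9411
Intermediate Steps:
W(U, K) = -8*√(K² + U²) (W(U, K) = -8*√(U² + K²) = -8*√(K² + U²))
(T - 276919)/(W(577, 557) + 191254) = (-451542 - 276919)/(-8*√(557² + 577²) + 191254) = -728461/(-8*√(310249 + 332929) + 191254) = -728461/(-8*√643178 + 191254) = -728461/(191254 - 8*√643178)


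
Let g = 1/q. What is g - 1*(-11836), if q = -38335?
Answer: 453733059/38335 ≈ 11836.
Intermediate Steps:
g = -1/38335 (g = 1/(-38335) = -1/38335 ≈ -2.6086e-5)
g - 1*(-11836) = -1/38335 - 1*(-11836) = -1/38335 + 11836 = 453733059/38335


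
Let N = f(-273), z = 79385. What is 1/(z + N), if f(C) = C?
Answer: 1/79112 ≈ 1.2640e-5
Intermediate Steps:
N = -273
1/(z + N) = 1/(79385 - 273) = 1/79112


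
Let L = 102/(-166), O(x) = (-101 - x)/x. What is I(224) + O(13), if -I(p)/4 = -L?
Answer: -12114/1079 ≈ -11.227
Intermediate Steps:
O(x) = (-101 - x)/x
L = -51/83 (L = 102*(-1/166) = -51/83 ≈ -0.61446)
I(p) = -204/83 (I(p) = -(-4)*(-51)/83 = -4*51/83 = -204/83)
I(224) + O(13) = -204/83 + (-101 - 1*13)/13 = -204/83 + (-101 - 13)/13 = -204/83 + (1/13)*(-114) = -204/83 - 114/13 = -12114/1079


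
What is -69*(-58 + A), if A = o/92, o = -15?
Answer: 16053/4 ≈ 4013.3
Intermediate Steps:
A = -15/92 ≈ -0.16304
-69*(-58 + A) = -69*(-58 - 15/92) = -69*(-5351/92) = 16053/4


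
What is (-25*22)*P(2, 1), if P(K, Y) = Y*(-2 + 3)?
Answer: -550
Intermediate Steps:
P(K, Y) = Y (P(K, Y) = Y*1 = Y)
(-25*22)*P(2, 1) = -25*22*1 = -550*1 = -550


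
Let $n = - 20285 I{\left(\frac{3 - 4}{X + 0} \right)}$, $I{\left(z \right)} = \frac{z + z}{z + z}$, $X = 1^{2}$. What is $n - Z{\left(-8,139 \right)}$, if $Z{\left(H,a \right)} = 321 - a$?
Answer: $-20467$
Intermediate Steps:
$X = 1$
$I{\left(z \right)} = 1$ ($I{\left(z \right)} = \frac{2 z}{2 z} = 2 z \frac{1}{2 z} = 1$)
$n = -20285$ ($n = \left(-20285\right) 1 = -20285$)
$n - Z{\left(-8,139 \right)} = -20285 - \left(321 - 139\right) = -20285 - 182 = -20467$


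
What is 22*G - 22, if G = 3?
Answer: 44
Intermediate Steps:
22*G - 22 = 22*3 - 22 = 66 - 22 = 44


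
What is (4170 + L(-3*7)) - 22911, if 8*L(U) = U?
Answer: -149949/8 ≈ -18744.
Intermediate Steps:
L(U) = U/8
(4170 + L(-3*7)) - 22911 = (4170 + (-3*7)/8) - 22911 = (4170 + (1/8)*(-21)) - 22911 = (4170 - 21/8) - 22911 = 33339/8 - 22911 = -149949/8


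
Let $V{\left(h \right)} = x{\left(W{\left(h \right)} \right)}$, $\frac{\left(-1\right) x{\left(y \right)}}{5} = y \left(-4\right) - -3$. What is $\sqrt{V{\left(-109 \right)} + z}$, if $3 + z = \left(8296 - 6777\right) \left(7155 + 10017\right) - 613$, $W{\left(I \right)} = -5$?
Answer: $\sqrt{26083537} \approx 5107.2$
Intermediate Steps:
$x{\left(y \right)} = -15 + 20 y$ ($x{\left(y \right)} = - 5 \left(y \left(-4\right) - -3\right) = - 5 \left(- 4 y + 3\right) = - 5 \left(3 - 4 y\right) = -15 + 20 y$)
$z = 26083652$ ($z = -3 - \left(613 - \left(8296 - 6777\right) \left(7155 + 10017\right)\right) = -3 + \left(1519 \cdot 17172 - 613\right) = -3 + \left(26084268 - 613\right) = -3 + 26083655 = 26083652$)
$V{\left(h \right)} = -115$ ($V{\left(h \right)} = -15 + 20 \left(-5\right) = -15 - 100 = -115$)
$\sqrt{V{\left(-109 \right)} + z} = \sqrt{-115 + 26083652} = \sqrt{26083537}$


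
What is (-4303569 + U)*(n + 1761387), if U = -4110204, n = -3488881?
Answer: 14534742374862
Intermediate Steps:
(-4303569 + U)*(n + 1761387) = (-4303569 - 4110204)*(-3488881 + 1761387) = -8413773*(-1727494) = 14534742374862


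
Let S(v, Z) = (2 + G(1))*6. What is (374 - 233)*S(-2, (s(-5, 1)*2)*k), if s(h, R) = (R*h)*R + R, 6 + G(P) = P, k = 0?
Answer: -2538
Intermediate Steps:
G(P) = -6 + P
s(h, R) = R + h*R² (s(h, R) = h*R² + R = R + h*R²)
S(v, Z) = -18 (S(v, Z) = (2 + (-6 + 1))*6 = (2 - 5)*6 = -3*6 = -18)
(374 - 233)*S(-2, (s(-5, 1)*2)*k) = (374 - 233)*(-18) = 141*(-18) = -2538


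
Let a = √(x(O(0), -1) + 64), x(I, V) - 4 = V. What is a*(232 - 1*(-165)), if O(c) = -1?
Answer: 397*√67 ≈ 3249.6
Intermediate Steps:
x(I, V) = 4 + V
a = √67 (a = √((4 - 1) + 64) = √(3 + 64) = √67 ≈ 8.1853)
a*(232 - 1*(-165)) = √67*(232 - 1*(-165)) = √67*(232 + 165) = √67*397 = 397*√67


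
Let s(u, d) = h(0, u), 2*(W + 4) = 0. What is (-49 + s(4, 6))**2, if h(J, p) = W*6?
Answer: 5329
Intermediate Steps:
W = -4 (W = -4 + (1/2)*0 = -4 + 0 = -4)
h(J, p) = -24 (h(J, p) = -4*6 = -24)
s(u, d) = -24
(-49 + s(4, 6))**2 = (-49 - 24)**2 = (-73)**2 = 5329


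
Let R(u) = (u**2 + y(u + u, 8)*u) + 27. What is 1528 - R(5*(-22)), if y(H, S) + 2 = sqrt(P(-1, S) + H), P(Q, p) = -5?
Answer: -10819 + 1650*I ≈ -10819.0 + 1650.0*I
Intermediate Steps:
y(H, S) = -2 + sqrt(-5 + H)
R(u) = 27 + u**2 + u*(-2 + sqrt(-5 + 2*u)) (R(u) = (u**2 + (-2 + sqrt(-5 + (u + u)))*u) + 27 = (u**2 + (-2 + sqrt(-5 + 2*u))*u) + 27 = (u**2 + u*(-2 + sqrt(-5 + 2*u))) + 27 = 27 + u**2 + u*(-2 + sqrt(-5 + 2*u)))
1528 - R(5*(-22)) = 1528 - (27 + (5*(-22))**2 + (5*(-22))*(-2 + sqrt(-5 + 2*(5*(-22))))) = 1528 - (27 + (-110)**2 - 110*(-2 + sqrt(-5 + 2*(-110)))) = 1528 - (27 + 12100 - 110*(-2 + sqrt(-5 - 220))) = 1528 - (27 + 12100 - 110*(-2 + sqrt(-225))) = 1528 - (27 + 12100 - 110*(-2 + 15*I)) = 1528 - (27 + 12100 + (220 - 1650*I)) = 1528 - (12347 - 1650*I) = 1528 + (-12347 + 1650*I) = -10819 + 1650*I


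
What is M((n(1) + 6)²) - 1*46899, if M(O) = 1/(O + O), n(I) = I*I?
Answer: -4596101/98 ≈ -46899.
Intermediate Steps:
n(I) = I²
M(O) = 1/(2*O)
M((n(1) + 6)²) - 1*46899 = 1/(2*((1² + 6)²)) - 1*46899 = 1/(2*((1 + 6)²)) - 46899 = 1/(2*(7²)) - 46899 = (½)/49 - 46899 = (½)*(1/49) - 46899 = 1/98 - 46899 = -4596101/98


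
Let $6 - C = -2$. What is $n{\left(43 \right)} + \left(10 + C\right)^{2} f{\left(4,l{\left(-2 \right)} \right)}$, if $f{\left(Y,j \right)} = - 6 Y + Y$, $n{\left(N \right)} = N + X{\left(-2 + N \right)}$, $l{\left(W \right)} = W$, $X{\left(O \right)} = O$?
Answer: $-6396$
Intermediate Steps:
$C = 8$ ($C = 6 - -2 = 6 + 2 = 8$)
$n{\left(N \right)} = -2 + 2 N$ ($n{\left(N \right)} = N + \left(-2 + N\right) = -2 + 2 N$)
$f{\left(Y,j \right)} = - 5 Y$
$n{\left(43 \right)} + \left(10 + C\right)^{2} f{\left(4,l{\left(-2 \right)} \right)} = \left(-2 + 2 \cdot 43\right) + \left(10 + 8\right)^{2} \left(\left(-5\right) 4\right) = \left(-2 + 86\right) + 18^{2} \left(-20\right) = 84 + 324 \left(-20\right) = 84 - 6480 = -6396$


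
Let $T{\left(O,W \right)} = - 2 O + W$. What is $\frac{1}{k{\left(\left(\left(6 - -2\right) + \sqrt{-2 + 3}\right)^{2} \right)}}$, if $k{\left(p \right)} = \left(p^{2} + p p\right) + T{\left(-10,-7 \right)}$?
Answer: $\frac{1}{13135} \approx 7.6132 \cdot 10^{-5}$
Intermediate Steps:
$T{\left(O,W \right)} = W - 2 O$
$k{\left(p \right)} = 13 + 2 p^{2}$ ($k{\left(p \right)} = \left(p^{2} + p p\right) - -13 = \left(p^{2} + p^{2}\right) + \left(-7 + 20\right) = 2 p^{2} + 13 = 13 + 2 p^{2}$)
$\frac{1}{k{\left(\left(\left(6 - -2\right) + \sqrt{-2 + 3}\right)^{2} \right)}} = \frac{1}{13 + 2 \left(\left(\left(6 - -2\right) + \sqrt{-2 + 3}\right)^{2}\right)^{2}} = \frac{1}{13 + 2 \left(\left(\left(6 + 2\right) + \sqrt{1}\right)^{2}\right)^{2}} = \frac{1}{13 + 2 \left(\left(8 + 1\right)^{2}\right)^{2}} = \frac{1}{13 + 2 \left(9^{2}\right)^{2}} = \frac{1}{13 + 2 \cdot 81^{2}} = \frac{1}{13 + 2 \cdot 6561} = \frac{1}{13 + 13122} = \frac{1}{13135}$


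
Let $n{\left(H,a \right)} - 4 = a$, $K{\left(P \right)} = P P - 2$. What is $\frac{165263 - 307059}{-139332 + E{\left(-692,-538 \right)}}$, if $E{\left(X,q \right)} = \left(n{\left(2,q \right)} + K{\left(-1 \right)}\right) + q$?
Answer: $\frac{141796}{140405} \approx 1.0099$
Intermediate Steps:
$K{\left(P \right)} = -2 + P^{2}$ ($K{\left(P \right)} = P^{2} - 2 = -2 + P^{2}$)
$n{\left(H,a \right)} = 4 + a$
$E{\left(X,q \right)} = 3 + 2 q$ ($E{\left(X,q \right)} = \left(\left(4 + q\right) - \left(2 - \left(-1\right)^{2}\right)\right) + q = \left(\left(4 + q\right) + \left(-2 + 1\right)\right) + q = \left(\left(4 + q\right) - 1\right) + q = \left(3 + q\right) + q = 3 + 2 q$)
$\frac{165263 - 307059}{-139332 + E{\left(-692,-538 \right)}} = \frac{165263 - 307059}{-139332 + \left(3 + 2 \left(-538\right)\right)} = - \frac{141796}{-139332 + \left(3 - 1076\right)} = - \frac{141796}{-139332 - 1073} = - \frac{141796}{-140405} = \left(-141796\right) \left(- \frac{1}{140405}\right) = \frac{141796}{140405}$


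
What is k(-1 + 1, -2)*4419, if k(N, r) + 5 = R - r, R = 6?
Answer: 13257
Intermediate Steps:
k(N, r) = 1 - r (k(N, r) = -5 + (6 - r) = 1 - r)
k(-1 + 1, -2)*4419 = (1 - 1*(-2))*4419 = (1 + 2)*4419 = 3*4419 = 13257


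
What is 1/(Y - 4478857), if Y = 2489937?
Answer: -1/1988920 ≈ -5.0279e-7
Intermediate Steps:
1/(Y - 4478857) = 1/(2489937 - 4478857) = 1/(-1988920) = -1/1988920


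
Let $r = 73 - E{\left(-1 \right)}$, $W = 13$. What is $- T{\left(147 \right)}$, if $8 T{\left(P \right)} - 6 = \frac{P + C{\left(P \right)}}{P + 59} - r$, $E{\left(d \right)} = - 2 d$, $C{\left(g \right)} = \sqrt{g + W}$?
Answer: $\frac{13243}{1648} - \frac{\sqrt{10}}{412} \approx 8.0281$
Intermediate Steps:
$C{\left(g \right)} = \sqrt{13 + g}$ ($C{\left(g \right)} = \sqrt{g + 13} = \sqrt{13 + g}$)
$r = 71$ ($r = 73 - \left(-2\right) \left(-1\right) = 73 - 2 = 71$)
$T{\left(P \right)} = - \frac{65}{8} + \frac{P + \sqrt{13 + P}}{8 \left(59 + P\right)}$ ($T{\left(P \right)} = \frac{3}{4} + \frac{\frac{P + \sqrt{13 + P}}{P + 59} - 71}{8} = \frac{3}{4} + \frac{\frac{P + \sqrt{13 + P}}{59 + P} - 71}{8} = \frac{3}{4} + \frac{-71 + \frac{P + \sqrt{13 + P}}{59 + P}}{8} = \frac{3}{4} - \left(\frac{71}{8} - \frac{P + \sqrt{13 + P}}{8 \left(59 + P\right)}\right) = - \frac{65}{8} + \frac{P + \sqrt{13 + P}}{8 \left(59 + P\right)}$)
$- T{\left(147 \right)} = - \frac{-3835 + \sqrt{13 + 147} - 9408}{8 \left(59 + 147\right)} = - \frac{-3835 + \sqrt{160} - 9408}{8 \cdot 206} = - \frac{-3835 + 4 \sqrt{10} - 9408}{8 \cdot 206} = - \frac{-13243 + 4 \sqrt{10}}{8 \cdot 206} = - (- \frac{13243}{1648} + \frac{\sqrt{10}}{412}) = \frac{13243}{1648} - \frac{\sqrt{10}}{412}$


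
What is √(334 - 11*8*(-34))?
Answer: √3326 ≈ 57.672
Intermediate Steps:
√(334 - 11*8*(-34)) = √(334 - 88*(-34)) = √(334 + 2992) = √3326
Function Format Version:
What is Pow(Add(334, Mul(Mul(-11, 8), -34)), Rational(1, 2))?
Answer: Pow(3326, Rational(1, 2)) ≈ 57.672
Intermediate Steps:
Pow(Add(334, Mul(Mul(-11, 8), -34)), Rational(1, 2)) = Pow(Add(334, Mul(-88, -34)), Rational(1, 2)) = Pow(Add(334, 2992), Rational(1, 2)) = Pow(3326, Rational(1, 2))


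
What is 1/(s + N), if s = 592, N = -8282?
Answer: -1/7690 ≈ -0.00013004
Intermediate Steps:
1/(s + N) = 1/(592 - 8282) = 1/(-7690) = -1/7690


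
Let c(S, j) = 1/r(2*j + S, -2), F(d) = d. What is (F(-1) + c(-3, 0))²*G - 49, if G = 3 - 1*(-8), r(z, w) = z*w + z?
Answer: -397/9 ≈ -44.111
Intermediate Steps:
r(z, w) = z + w*z (r(z, w) = w*z + z = z + w*z)
G = 11 (G = 3 + 8 = 11)
c(S, j) = 1/(-S - 2*j) (c(S, j) = 1/((2*j + S)*(1 - 2)) = 1/((S + 2*j)*(-1)) = 1/(-S - 2*j))
(F(-1) + c(-3, 0))²*G - 49 = (-1 + 1/(-1*(-3) - 2*0))²*11 - 49 = (-1 + 1/(3 + 0))²*11 - 49 = (-1 + 1/3)²*11 - 49 = (-1 + ⅓)²*11 - 49 = (-⅔)²*11 - 49 = (4/9)*11 - 49 = 44/9 - 49 = -397/9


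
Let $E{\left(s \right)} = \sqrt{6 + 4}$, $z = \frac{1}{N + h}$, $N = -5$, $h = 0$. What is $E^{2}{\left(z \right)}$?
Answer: $10$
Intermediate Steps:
$z = - \frac{1}{5}$ ($z = \frac{1}{-5 + 0} = \frac{1}{-5} = - \frac{1}{5} \approx -0.2$)
$E{\left(s \right)} = \sqrt{10}$
$E^{2}{\left(z \right)} = \left(\sqrt{10}\right)^{2} = 10$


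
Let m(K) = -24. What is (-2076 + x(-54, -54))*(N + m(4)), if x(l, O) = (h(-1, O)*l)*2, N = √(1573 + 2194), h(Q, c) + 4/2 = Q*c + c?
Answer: 44640 - 1860*√3767 ≈ -69519.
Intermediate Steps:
h(Q, c) = -2 + c + Q*c (h(Q, c) = -2 + (Q*c + c) = -2 + (c + Q*c) = -2 + c + Q*c)
N = √3767 ≈ 61.376
x(l, O) = -4*l (x(l, O) = ((-2 + O - O)*l)*2 = -2*l*2 = -4*l)
(-2076 + x(-54, -54))*(N + m(4)) = (-2076 - 4*(-54))*(√3767 - 24) = (-2076 + 216)*(-24 + √3767) = -1860*(-24 + √3767) = 44640 - 1860*√3767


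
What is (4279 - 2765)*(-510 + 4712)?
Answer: 6361828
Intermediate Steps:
(4279 - 2765)*(-510 + 4712) = 1514*4202 = 6361828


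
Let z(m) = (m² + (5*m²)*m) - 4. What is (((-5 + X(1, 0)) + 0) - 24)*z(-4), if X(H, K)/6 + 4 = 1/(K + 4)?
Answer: 15862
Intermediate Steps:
X(H, K) = -24 + 6/(4 + K) (X(H, K) = -24 + 6/(K + 4) = -24 + 6/(4 + K))
z(m) = -4 + m² + 5*m³ (z(m) = (m² + 5*m³) - 4 = -4 + m² + 5*m³)
(((-5 + X(1, 0)) + 0) - 24)*z(-4) = (((-5 + 6*(-15 - 4*0)/(4 + 0)) + 0) - 24)*(-4 + (-4)² + 5*(-4)³) = (((-5 + 6*(-15 + 0)/4) + 0) - 24)*(-4 + 16 + 5*(-64)) = (((-5 + 6*(¼)*(-15)) + 0) - 24)*(-4 + 16 - 320) = (((-5 - 45/2) + 0) - 24)*(-308) = ((-55/2 + 0) - 24)*(-308) = (-55/2 - 24)*(-308) = -103/2*(-308) = 15862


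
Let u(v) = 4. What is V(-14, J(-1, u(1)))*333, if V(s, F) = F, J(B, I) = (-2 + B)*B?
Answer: 999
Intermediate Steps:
J(B, I) = B*(-2 + B)
V(-14, J(-1, u(1)))*333 = -(-2 - 1)*333 = -1*(-3)*333 = 3*333 = 999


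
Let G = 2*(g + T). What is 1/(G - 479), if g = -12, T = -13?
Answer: -1/529 ≈ -0.0018904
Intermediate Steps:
G = -50 (G = 2*(-12 - 13) = 2*(-25) = -50)
1/(G - 479) = 1/(-50 - 479) = 1/(-529) = -1/529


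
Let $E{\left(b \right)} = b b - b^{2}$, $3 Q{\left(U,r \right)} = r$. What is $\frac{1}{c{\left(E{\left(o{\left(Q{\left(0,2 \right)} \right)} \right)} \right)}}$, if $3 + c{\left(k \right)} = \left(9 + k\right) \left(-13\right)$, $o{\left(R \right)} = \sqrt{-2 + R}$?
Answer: $- \frac{1}{120} \approx -0.0083333$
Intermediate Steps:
$Q{\left(U,r \right)} = \frac{r}{3}$
$E{\left(b \right)} = 0$ ($E{\left(b \right)} = b^{2} - b^{2} = 0$)
$c{\left(k \right)} = -120 - 13 k$ ($c{\left(k \right)} = -3 + \left(9 + k\right) \left(-13\right) = -3 - \left(117 + 13 k\right) = -120 - 13 k$)
$\frac{1}{c{\left(E{\left(o{\left(Q{\left(0,2 \right)} \right)} \right)} \right)}} = \frac{1}{-120 - 0} = \frac{1}{-120 + 0} = \frac{1}{-120} = - \frac{1}{120}$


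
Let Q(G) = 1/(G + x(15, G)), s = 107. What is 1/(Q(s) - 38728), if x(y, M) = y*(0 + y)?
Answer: -332/12857695 ≈ -2.5821e-5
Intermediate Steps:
x(y, M) = y**2 (x(y, M) = y*y = y**2)
Q(G) = 1/(225 + G) (Q(G) = 1/(G + 15**2) = 1/(G + 225) = 1/(225 + G))
1/(Q(s) - 38728) = 1/(1/(225 + 107) - 38728) = 1/(1/332 - 38728) = 1/(-12857695/332) = -332/12857695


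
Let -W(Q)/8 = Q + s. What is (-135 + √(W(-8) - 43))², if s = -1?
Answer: (135 - √29)² ≈ 16800.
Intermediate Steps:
W(Q) = 8 - 8*Q (W(Q) = -8*(Q - 1) = -8*(-1 + Q) = 8 - 8*Q)
(-135 + √(W(-8) - 43))² = (-135 + √((8 - 8*(-8)) - 43))² = (-135 + √((8 + 64) - 43))² = (-135 + √(72 - 43))² = (-135 + √29)²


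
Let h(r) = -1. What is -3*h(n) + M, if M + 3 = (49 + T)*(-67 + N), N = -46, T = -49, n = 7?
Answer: 0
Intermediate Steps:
M = -3 (M = -3 + (49 - 49)*(-67 - 46) = -3 + 0*(-113) = -3 + 0 = -3)
-3*h(n) + M = -3*(-1) - 3 = 3 - 3 = 0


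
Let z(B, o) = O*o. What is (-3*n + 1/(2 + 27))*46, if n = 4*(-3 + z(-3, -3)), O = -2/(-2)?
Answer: 96094/29 ≈ 3313.6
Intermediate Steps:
O = 1 (O = -2*(-½) = 1)
z(B, o) = o (z(B, o) = 1*o = o)
n = -24 (n = 4*(-3 - 3) = 4*(-6) = -24)
(-3*n + 1/(2 + 27))*46 = (-3*(-24) + 1/(2 + 27))*46 = (72 + 1/29)*46 = (2089/29)*46 = 96094/29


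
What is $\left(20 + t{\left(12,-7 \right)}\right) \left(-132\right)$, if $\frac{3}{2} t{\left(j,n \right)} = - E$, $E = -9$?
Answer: $-3432$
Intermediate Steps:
$t{\left(j,n \right)} = 6$ ($t{\left(j,n \right)} = \frac{2 \left(\left(-1\right) \left(-9\right)\right)}{3} = \frac{2}{3} \cdot 9 = 6$)
$\left(20 + t{\left(12,-7 \right)}\right) \left(-132\right) = \left(20 + 6\right) \left(-132\right) = 26 \left(-132\right) = -3432$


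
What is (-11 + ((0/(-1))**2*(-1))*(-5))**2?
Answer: 121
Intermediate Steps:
(-11 + ((0/(-1))**2*(-1))*(-5))**2 = (-11 + ((0*(-1))**2*(-1))*(-5))**2 = (-11 + (0**2*(-1))*(-5))**2 = (-11 + (0*(-1))*(-5))**2 = (-11 + 0*(-5))**2 = (-11 + 0)**2 = (-11)**2 = 121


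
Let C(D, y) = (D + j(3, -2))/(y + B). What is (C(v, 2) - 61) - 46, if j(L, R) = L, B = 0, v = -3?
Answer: -107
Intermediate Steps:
C(D, y) = (3 + D)/y (C(D, y) = (D + 3)/(y + 0) = (3 + D)/y)
(C(v, 2) - 61) - 46 = ((3 - 3)/2 - 61) - 46 = ((1/2)*0 - 61) - 46 = (0 - 61) - 46 = -61 - 46 = -107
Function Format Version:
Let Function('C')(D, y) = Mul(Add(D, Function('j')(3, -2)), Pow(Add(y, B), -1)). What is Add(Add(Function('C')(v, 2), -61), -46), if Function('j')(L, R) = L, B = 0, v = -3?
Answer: -107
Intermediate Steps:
Function('C')(D, y) = Mul(Pow(y, -1), Add(3, D)) (Function('C')(D, y) = Mul(Add(D, 3), Pow(Add(y, 0), -1)) = Mul(Add(3, D), Pow(y, -1)) = Mul(Pow(y, -1), Add(3, D)))
Add(Add(Function('C')(v, 2), -61), -46) = Add(Add(Mul(Pow(2, -1), Add(3, -3)), -61), -46) = Add(Add(Mul(Rational(1, 2), 0), -61), -46) = Add(Add(0, -61), -46) = Add(-61, -46) = -107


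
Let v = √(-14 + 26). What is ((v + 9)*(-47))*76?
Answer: -32148 - 7144*√3 ≈ -44522.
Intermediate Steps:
v = 2*√3 (v = √12 = 2*√3 ≈ 3.4641)
((v + 9)*(-47))*76 = ((2*√3 + 9)*(-47))*76 = ((9 + 2*√3)*(-47))*76 = (-423 - 94*√3)*76 = -32148 - 7144*√3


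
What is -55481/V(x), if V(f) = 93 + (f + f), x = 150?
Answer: -55481/393 ≈ -141.17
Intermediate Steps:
V(f) = 93 + 2*f
-55481/V(x) = -55481/(93 + 2*150) = -55481/(93 + 300) = -55481/393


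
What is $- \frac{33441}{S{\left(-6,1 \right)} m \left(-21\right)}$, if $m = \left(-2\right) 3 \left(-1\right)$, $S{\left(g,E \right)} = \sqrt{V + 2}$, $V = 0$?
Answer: $\frac{11147 \sqrt{2}}{84} \approx 187.67$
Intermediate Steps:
$S{\left(g,E \right)} = \sqrt{2}$ ($S{\left(g,E \right)} = \sqrt{0 + 2} = \sqrt{2}$)
$m = 6$ ($m = \left(-6\right) \left(-1\right) = 6$)
$- \frac{33441}{S{\left(-6,1 \right)} m \left(-21\right)} = - \frac{33441}{\sqrt{2} \cdot 6 \left(-21\right)} = - \frac{33441}{6 \sqrt{2} \left(-21\right)} = - \frac{33441}{\left(-126\right) \sqrt{2}} = - 33441 \left(- \frac{\sqrt{2}}{252}\right) = \frac{11147 \sqrt{2}}{84}$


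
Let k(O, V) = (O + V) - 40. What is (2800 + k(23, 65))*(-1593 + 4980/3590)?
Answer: -1627315872/359 ≈ -4.5329e+6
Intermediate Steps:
k(O, V) = -40 + O + V
(2800 + k(23, 65))*(-1593 + 4980/3590) = (2800 + (-40 + 23 + 65))*(-1593 + 4980/3590) = (2800 + 48)*(-1593 + 4980*(1/3590)) = 2848*(-1593 + 498/359) = 2848*(-571389/359) = -1627315872/359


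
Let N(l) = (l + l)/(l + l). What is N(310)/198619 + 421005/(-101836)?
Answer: -83619490259/20226564484 ≈ -4.1341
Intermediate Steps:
N(l) = 1 (N(l) = (2*l)/((2*l)) = (2*l)*(1/(2*l)) = 1)
N(310)/198619 + 421005/(-101836) = 1/198619 + 421005/(-101836) = 1*(1/198619) + 421005*(-1/101836) = 1/198619 - 421005/101836 = -83619490259/20226564484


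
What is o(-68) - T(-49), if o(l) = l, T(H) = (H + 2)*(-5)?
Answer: -303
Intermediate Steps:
T(H) = -10 - 5*H (T(H) = (2 + H)*(-5) = -10 - 5*H)
o(-68) - T(-49) = -68 - (-10 - 5*(-49)) = -68 - (-10 + 245) = -68 - 1*235 = -68 - 235 = -303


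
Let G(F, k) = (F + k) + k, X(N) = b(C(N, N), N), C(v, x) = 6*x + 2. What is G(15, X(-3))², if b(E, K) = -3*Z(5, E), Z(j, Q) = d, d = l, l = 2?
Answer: 9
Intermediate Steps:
d = 2
Z(j, Q) = 2
C(v, x) = 2 + 6*x
b(E, K) = -6 (b(E, K) = -3*2 = -6)
X(N) = -6
G(F, k) = F + 2*k
G(15, X(-3))² = (15 + 2*(-6))² = (15 - 12)² = 3² = 9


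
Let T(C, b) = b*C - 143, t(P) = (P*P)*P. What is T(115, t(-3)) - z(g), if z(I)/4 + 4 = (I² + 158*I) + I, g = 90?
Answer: -92872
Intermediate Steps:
t(P) = P³ (t(P) = P²*P = P³)
T(C, b) = -143 + C*b (T(C, b) = C*b - 143 = -143 + C*b)
z(I) = -16 + 4*I² + 636*I (z(I) = -16 + 4*((I² + 158*I) + I) = -16 + 4*(I² + 159*I) = -16 + (4*I² + 636*I) = -16 + 4*I² + 636*I)
T(115, t(-3)) - z(g) = (-143 + 115*(-3)³) - (-16 + 4*90² + 636*90) = (-143 + 115*(-27)) - (-16 + 4*8100 + 57240) = (-143 - 3105) - (-16 + 32400 + 57240) = -3248 - 1*89624 = -3248 - 89624 = -92872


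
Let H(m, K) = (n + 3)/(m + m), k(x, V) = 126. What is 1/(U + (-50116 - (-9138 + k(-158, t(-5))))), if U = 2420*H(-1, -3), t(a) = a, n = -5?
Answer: -1/38684 ≈ -2.5850e-5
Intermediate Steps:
H(m, K) = -1/m (H(m, K) = (-5 + 3)/(m + m) = -2*1/(2*m) = -1/m)
U = 2420 (U = 2420*(-1/(-1)) = 2420*(-1*(-1)) = 2420*1 = 2420)
1/(U + (-50116 - (-9138 + k(-158, t(-5))))) = 1/(2420 + (-50116 - (-9138 + 126))) = 1/(2420 + (-50116 - 1*(-9012))) = 1/(2420 + (-50116 + 9012)) = 1/(2420 - 41104) = 1/(-38684) = -1/38684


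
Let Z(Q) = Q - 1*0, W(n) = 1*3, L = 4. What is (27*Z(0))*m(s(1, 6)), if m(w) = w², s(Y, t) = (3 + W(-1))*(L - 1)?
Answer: 0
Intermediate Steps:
W(n) = 3
Z(Q) = Q (Z(Q) = Q + 0 = Q)
s(Y, t) = 18 (s(Y, t) = (3 + 3)*(4 - 1) = 6*3 = 18)
(27*Z(0))*m(s(1, 6)) = (27*0)*18² = 0*324 = 0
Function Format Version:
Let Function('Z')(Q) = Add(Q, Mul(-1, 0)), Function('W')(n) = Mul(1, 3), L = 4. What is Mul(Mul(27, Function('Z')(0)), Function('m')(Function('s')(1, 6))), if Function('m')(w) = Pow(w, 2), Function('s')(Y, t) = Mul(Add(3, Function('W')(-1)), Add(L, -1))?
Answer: 0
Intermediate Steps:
Function('W')(n) = 3
Function('Z')(Q) = Q (Function('Z')(Q) = Add(Q, 0) = Q)
Function('s')(Y, t) = 18 (Function('s')(Y, t) = Mul(Add(3, 3), Add(4, -1)) = Mul(6, 3) = 18)
Mul(Mul(27, Function('Z')(0)), Function('m')(Function('s')(1, 6))) = Mul(Mul(27, 0), Pow(18, 2)) = Mul(0, 324) = 0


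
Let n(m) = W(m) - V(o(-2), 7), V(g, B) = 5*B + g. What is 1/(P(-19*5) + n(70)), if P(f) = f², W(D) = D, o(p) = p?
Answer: 1/9062 ≈ 0.00011035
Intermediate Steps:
V(g, B) = g + 5*B
n(m) = -33 + m (n(m) = m - (-2 + 5*7) = m - (-2 + 35) = m - 1*33 = m - 33 = -33 + m)
1/(P(-19*5) + n(70)) = 1/((-19*5)² + (-33 + 70)) = 1/((-95)² + 37) = 1/(9025 + 37) = 1/9062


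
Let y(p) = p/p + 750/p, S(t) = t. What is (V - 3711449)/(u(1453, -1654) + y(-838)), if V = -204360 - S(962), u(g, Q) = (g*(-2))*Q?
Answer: -1641127049/2013933600 ≈ -0.81489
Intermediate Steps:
u(g, Q) = -2*Q*g (u(g, Q) = (-2*g)*Q = -2*Q*g)
y(p) = 1 + 750/p
V = -205322 (V = -204360 - 1*962 = -204360 - 962 = -205322)
(V - 3711449)/(u(1453, -1654) + y(-838)) = (-205322 - 3711449)/(-2*(-1654)*1453 + (750 - 838)/(-838)) = -3916771/(4806524 - 1/838*(-88)) = -3916771/(4806524 + 44/419) = -3916771/2013933600/419 = -3916771*419/2013933600 = -1641127049/2013933600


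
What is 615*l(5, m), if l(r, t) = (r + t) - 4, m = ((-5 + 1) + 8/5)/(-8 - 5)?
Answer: 9471/13 ≈ 728.54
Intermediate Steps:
m = 12/65 (m = (-4 + 8*(⅕))/(-13) = (-4 + 8/5)*(-1/13) = -12/5*(-1/13) = 12/65 ≈ 0.18462)
l(r, t) = -4 + r + t
615*l(5, m) = 615*(-4 + 5 + 12/65) = 615*(77/65) = 9471/13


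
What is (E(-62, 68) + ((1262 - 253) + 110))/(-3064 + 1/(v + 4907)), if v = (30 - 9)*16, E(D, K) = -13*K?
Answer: -1232105/16064551 ≈ -0.076697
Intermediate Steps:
v = 336 (v = 21*16 = 336)
(E(-62, 68) + ((1262 - 253) + 110))/(-3064 + 1/(v + 4907)) = (-13*68 + ((1262 - 253) + 110))/(-3064 + 1/(336 + 4907)) = (-884 + (1009 + 110))/(-3064 + 1/5243) = (-884 + 1119)/(-3064 + 1/5243) = 235/(-16064551/5243) = 235*(-5243/16064551) = -1232105/16064551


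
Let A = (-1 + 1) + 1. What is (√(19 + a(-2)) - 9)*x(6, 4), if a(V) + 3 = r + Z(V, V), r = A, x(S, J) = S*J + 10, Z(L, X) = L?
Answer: -306 + 34*√15 ≈ -174.32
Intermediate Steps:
A = 1 (A = 0 + 1 = 1)
x(S, J) = 10 + J*S (x(S, J) = J*S + 10 = 10 + J*S)
r = 1
a(V) = -2 + V (a(V) = -3 + (1 + V) = -2 + V)
(√(19 + a(-2)) - 9)*x(6, 4) = (√(19 + (-2 - 2)) - 9)*(10 + 4*6) = (√(19 - 4) - 9)*(10 + 24) = (√15 - 9)*34 = (-9 + √15)*34 = -306 + 34*√15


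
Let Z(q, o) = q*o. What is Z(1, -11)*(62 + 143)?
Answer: -2255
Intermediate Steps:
Z(q, o) = o*q
Z(1, -11)*(62 + 143) = (-11*1)*(62 + 143) = -11*205 = -2255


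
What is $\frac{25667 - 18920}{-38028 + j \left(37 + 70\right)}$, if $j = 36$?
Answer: $- \frac{2249}{11392} \approx -0.19742$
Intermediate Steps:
$\frac{25667 - 18920}{-38028 + j \left(37 + 70\right)} = \frac{25667 - 18920}{-38028 + 36 \left(37 + 70\right)} = \frac{6747}{-38028 + 36 \cdot 107} = \frac{6747}{-38028 + 3852} = \frac{6747}{-34176} = 6747 \left(- \frac{1}{34176}\right) = - \frac{2249}{11392}$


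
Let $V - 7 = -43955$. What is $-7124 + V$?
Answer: $-51072$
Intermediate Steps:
$V = -43948$ ($V = 7 - 43955 = -43948$)
$-7124 + V = -7124 - 43948 = -51072$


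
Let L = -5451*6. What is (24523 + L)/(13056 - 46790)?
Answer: 49/202 ≈ 0.24257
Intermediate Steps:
L = -32706 (L = -69*474 = -32706)
(24523 + L)/(13056 - 46790) = (24523 - 32706)/(13056 - 46790) = -8183/(-33734) = -8183*(-1/33734) = 49/202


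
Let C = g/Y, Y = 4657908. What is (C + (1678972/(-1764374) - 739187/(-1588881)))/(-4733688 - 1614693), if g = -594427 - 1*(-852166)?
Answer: 938074064924534281/13816074304445918462282052 ≈ 6.7897e-8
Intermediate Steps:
g = 257739 (g = -594427 + 852166 = 257739)
C = 85913/1552636 (C = 257739/4657908 = 257739*(1/4657908) = 85913/1552636 ≈ 0.055334)
(C + (1678972/(-1764374) - 739187/(-1588881)))/(-4733688 - 1614693) = (85913/1552636 + (1678972/(-1764374) - 739187/(-1588881)))/(-4733688 - 1614693) = (85913/1552636 + (1678972*(-1/1764374) - 739187*(-1/1588881)))/(-6348381) = (85913/1552636 + (-839486/882187 + 739187/1588881))*(-1/6348381) = (85913/1552636 - 681742193197/1401690162747)*(-1/6348381) = -938074064924534281/2176314607526851092*(-1/6348381) = 938074064924534281/13816074304445918462282052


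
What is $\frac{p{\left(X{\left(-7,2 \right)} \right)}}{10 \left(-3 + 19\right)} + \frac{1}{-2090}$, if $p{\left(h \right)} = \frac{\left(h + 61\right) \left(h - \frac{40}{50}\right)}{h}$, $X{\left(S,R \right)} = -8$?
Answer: $\frac{121687}{334400} \approx 0.3639$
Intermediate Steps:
$p{\left(h \right)} = \frac{\left(61 + h\right) \left(- \frac{4}{5} + h\right)}{h}$ ($p{\left(h \right)} = \frac{\left(61 + h\right) \left(h - \frac{4}{5}\right)}{h} = \frac{\left(61 + h\right) \left(- \frac{4}{5} + h\right)}{h}$)
$\frac{p{\left(X{\left(-7,2 \right)} \right)}}{10 \left(-3 + 19\right)} + \frac{1}{-2090} = \frac{\frac{301}{5} - 8 - \frac{244}{5 \left(-8\right)}}{10 \left(-3 + 19\right)} + \frac{1}{-2090} = \frac{\frac{301}{5} - 8 - - \frac{61}{10}}{10 \cdot 16} - \frac{1}{2090} = \frac{\frac{301}{5} - 8 + \frac{61}{10}}{160} - \frac{1}{2090} = \frac{583}{10} \cdot \frac{1}{160} - \frac{1}{2090} = \frac{583}{1600} - \frac{1}{2090} = \frac{121687}{334400}$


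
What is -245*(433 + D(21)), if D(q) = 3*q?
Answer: -121520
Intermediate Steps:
-245*(433 + D(21)) = -245*(433 + 3*21) = -245*(433 + 63) = -245*496 = -121520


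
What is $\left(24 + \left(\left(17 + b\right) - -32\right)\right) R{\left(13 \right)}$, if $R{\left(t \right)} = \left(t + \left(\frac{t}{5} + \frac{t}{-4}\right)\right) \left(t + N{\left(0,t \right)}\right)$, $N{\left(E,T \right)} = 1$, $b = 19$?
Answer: $\frac{79534}{5} \approx 15907.0$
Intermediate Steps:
$R{\left(t \right)} = \frac{19 t \left(1 + t\right)}{20}$ ($R{\left(t \right)} = \left(t + \left(\frac{t}{5} + \frac{t}{-4}\right)\right) \left(t + 1\right) = \left(t + \left(t \frac{1}{5} + t \left(- \frac{1}{4}\right)\right)\right) \left(1 + t\right) = \left(t + \left(\frac{t}{5} - \frac{t}{4}\right)\right) \left(1 + t\right) = \left(t - \frac{t}{20}\right) \left(1 + t\right) = \frac{19 t}{20} \left(1 + t\right) = \frac{19 t \left(1 + t\right)}{20}$)
$\left(24 + \left(\left(17 + b\right) - -32\right)\right) R{\left(13 \right)} = \left(24 + \left(\left(17 + 19\right) - -32\right)\right) \frac{19}{20} \cdot 13 \left(1 + 13\right) = \left(24 + \left(36 + 32\right)\right) \frac{19}{20} \cdot 13 \cdot 14 = \left(24 + 68\right) \frac{1729}{10} = 92 \cdot \frac{1729}{10} = \frac{79534}{5}$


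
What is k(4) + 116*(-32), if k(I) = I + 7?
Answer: -3701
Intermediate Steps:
k(I) = 7 + I
k(4) + 116*(-32) = (7 + 4) + 116*(-32) = 11 - 3712 = -3701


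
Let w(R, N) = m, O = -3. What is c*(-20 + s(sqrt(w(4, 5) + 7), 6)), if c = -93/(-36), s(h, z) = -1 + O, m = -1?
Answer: -62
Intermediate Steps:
w(R, N) = -1
s(h, z) = -4 (s(h, z) = -1 - 3 = -4)
c = 31/12 (c = -93*(-1/36) = 31/12 ≈ 2.5833)
c*(-20 + s(sqrt(w(4, 5) + 7), 6)) = 31*(-20 - 4)/12 = (31/12)*(-24) = -62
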